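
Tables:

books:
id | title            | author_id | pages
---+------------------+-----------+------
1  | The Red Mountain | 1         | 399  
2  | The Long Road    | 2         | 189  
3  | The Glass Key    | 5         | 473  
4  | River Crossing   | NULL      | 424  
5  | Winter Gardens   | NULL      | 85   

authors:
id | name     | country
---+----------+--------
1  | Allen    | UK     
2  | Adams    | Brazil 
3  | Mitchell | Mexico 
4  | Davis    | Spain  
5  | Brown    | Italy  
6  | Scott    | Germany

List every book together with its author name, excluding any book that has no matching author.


INNER JOIN keeps only books rows whose author_id matches an id in authors. Walk through each book:
  - book 1 (The Red Mountain): author_id=1 -> matches Allen
  - book 2 (The Long Road): author_id=2 -> matches Adams
  - book 3 (The Glass Key): author_id=5 -> matches Brown
  - book 4 (River Crossing): author_id=NULL, no match -> dropped
  - book 5 (Winter Gardens): author_id=NULL, no match -> dropped
So 2 of 5 rows are dropped.

SQL:
SELECT a.title, b.name AS author
FROM books a
INNER JOIN authors b ON a.author_id = b.id

Result:
title            | author
-----------------+-------
The Red Mountain | Allen 
The Long Road    | Adams 
The Glass Key    | Brown 


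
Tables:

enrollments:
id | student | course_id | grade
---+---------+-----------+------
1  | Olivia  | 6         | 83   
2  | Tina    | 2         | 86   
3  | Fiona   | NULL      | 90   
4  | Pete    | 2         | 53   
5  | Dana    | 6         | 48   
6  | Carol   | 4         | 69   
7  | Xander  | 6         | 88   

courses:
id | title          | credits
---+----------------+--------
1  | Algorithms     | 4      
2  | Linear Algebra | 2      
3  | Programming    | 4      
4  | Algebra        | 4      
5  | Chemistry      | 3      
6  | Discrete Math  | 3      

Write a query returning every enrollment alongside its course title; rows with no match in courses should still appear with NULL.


LEFT JOIN keeps every row from enrollments (the left table); where course_id has no match in courses, the course columns become NULL. Walk through each enrollment:
  - enrollment 1 (Olivia): course_id=6 -> matches Discrete Math
  - enrollment 2 (Tina): course_id=2 -> matches Linear Algebra
  - enrollment 3 (Fiona): course_id=NULL, no match -> kept with NULL
  - enrollment 4 (Pete): course_id=2 -> matches Linear Algebra
  - enrollment 5 (Dana): course_id=6 -> matches Discrete Math
  - enrollment 6 (Carol): course_id=4 -> matches Algebra
  - enrollment 7 (Xander): course_id=6 -> matches Discrete Math
All 7 rows appear; 1 has NULL course.

SQL:
SELECT a.student, b.title AS course
FROM enrollments a
LEFT JOIN courses b ON a.course_id = b.id

Result:
student | course        
--------+---------------
Olivia  | Discrete Math 
Tina    | Linear Algebra
Fiona   | NULL          
Pete    | Linear Algebra
Dana    | Discrete Math 
Carol   | Algebra       
Xander  | Discrete Math 


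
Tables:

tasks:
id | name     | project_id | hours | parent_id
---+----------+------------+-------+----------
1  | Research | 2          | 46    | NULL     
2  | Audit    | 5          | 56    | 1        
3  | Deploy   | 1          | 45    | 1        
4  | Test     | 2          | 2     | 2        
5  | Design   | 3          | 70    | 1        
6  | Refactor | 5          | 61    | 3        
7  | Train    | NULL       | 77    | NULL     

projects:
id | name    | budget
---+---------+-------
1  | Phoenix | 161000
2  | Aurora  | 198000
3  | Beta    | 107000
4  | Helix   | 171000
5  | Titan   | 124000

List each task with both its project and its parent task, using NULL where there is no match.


Two LEFT JOINs from the same base table tasks: one to projects via project_id, one to tasks itself via parent_id. Both are LEFT so every task is preserved.
Match against projects:
  - task 1 (Research): project_id=2 -> matches Aurora
  - task 2 (Audit): project_id=5 -> matches Titan
  - task 3 (Deploy): project_id=1 -> matches Phoenix
  - task 4 (Test): project_id=2 -> matches Aurora
  - task 5 (Design): project_id=3 -> matches Beta
  - task 6 (Refactor): project_id=5 -> matches Titan
  - task 7 (Train): project_id=NULL, no match -> kept with NULL
Match against tasks (self):
  - task 1 (Research): parent_id=NULL -> NULL
  - task 2 (Audit): parent_id=1 -> Research
  - task 3 (Deploy): parent_id=1 -> Research
  - task 4 (Test): parent_id=2 -> Audit
  - task 5 (Design): parent_id=1 -> Research
  - task 6 (Refactor): parent_id=3 -> Deploy
  - task 7 (Train): parent_id=NULL -> NULL

SQL:
SELECT a.name, b.name AS project, c.name AS parent
FROM tasks a
LEFT JOIN projects b ON a.project_id = b.id
LEFT JOIN tasks c ON a.parent_id = c.id

Result:
name     | project | parent  
---------+---------+---------
Research | Aurora  | NULL    
Audit    | Titan   | Research
Deploy   | Phoenix | Research
Test     | Aurora  | Audit   
Design   | Beta    | Research
Refactor | Titan   | Deploy  
Train    | NULL    | NULL    


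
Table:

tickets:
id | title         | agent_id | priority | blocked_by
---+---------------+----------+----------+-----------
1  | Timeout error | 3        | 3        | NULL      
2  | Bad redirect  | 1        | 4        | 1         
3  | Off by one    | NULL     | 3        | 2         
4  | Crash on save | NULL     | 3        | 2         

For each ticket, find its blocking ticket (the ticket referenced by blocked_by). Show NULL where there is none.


This is a self-join: tickets is joined to a second copy of itself, matching each row's blocked_by to another row's id. Use LEFT JOIN so rows with blocked_by=NULL are kept.
  - ticket 1 (Timeout error): blocked_by=NULL -> NULL
  - ticket 2 (Bad redirect): blocked_by=1 -> Timeout error
  - ticket 3 (Off by one): blocked_by=2 -> Bad redirect
  - ticket 4 (Crash on save): blocked_by=2 -> Bad redirect

SQL:
SELECT a.title AS item, b.title AS blocked_by
FROM tickets a
LEFT JOIN tickets b ON a.blocked_by = b.id

Result:
item          | blocked_by   
--------------+--------------
Timeout error | NULL         
Bad redirect  | Timeout error
Off by one    | Bad redirect 
Crash on save | Bad redirect 


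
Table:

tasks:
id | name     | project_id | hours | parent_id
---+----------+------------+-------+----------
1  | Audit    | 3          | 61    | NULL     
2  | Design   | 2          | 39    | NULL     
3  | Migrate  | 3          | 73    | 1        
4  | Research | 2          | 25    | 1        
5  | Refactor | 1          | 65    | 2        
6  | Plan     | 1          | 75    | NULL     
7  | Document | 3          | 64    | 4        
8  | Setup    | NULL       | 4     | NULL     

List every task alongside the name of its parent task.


This is a self-join: tasks is joined to a second copy of itself, matching each row's parent_id to another row's id. Use LEFT JOIN so rows with parent_id=NULL are kept.
  - task 1 (Audit): parent_id=NULL -> NULL
  - task 2 (Design): parent_id=NULL -> NULL
  - task 3 (Migrate): parent_id=1 -> Audit
  - task 4 (Research): parent_id=1 -> Audit
  - task 5 (Refactor): parent_id=2 -> Design
  - task 6 (Plan): parent_id=NULL -> NULL
  - task 7 (Document): parent_id=4 -> Research
  - task 8 (Setup): parent_id=NULL -> NULL

SQL:
SELECT a.name AS item, b.name AS parent
FROM tasks a
LEFT JOIN tasks b ON a.parent_id = b.id

Result:
item     | parent  
---------+---------
Audit    | NULL    
Design   | NULL    
Migrate  | Audit   
Research | Audit   
Refactor | Design  
Plan     | NULL    
Document | Research
Setup    | NULL    


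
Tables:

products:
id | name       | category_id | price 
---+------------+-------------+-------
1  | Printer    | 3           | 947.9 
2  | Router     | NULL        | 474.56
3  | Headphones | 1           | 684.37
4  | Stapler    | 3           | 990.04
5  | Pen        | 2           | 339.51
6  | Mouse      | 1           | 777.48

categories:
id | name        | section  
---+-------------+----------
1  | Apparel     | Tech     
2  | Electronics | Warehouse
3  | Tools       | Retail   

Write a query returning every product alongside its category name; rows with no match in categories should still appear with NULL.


LEFT JOIN keeps every row from products (the left table); where category_id has no match in categories, the category columns become NULL. Walk through each product:
  - product 1 (Printer): category_id=3 -> matches Tools
  - product 2 (Router): category_id=NULL, no match -> kept with NULL
  - product 3 (Headphones): category_id=1 -> matches Apparel
  - product 4 (Stapler): category_id=3 -> matches Tools
  - product 5 (Pen): category_id=2 -> matches Electronics
  - product 6 (Mouse): category_id=1 -> matches Apparel
All 6 rows appear; 1 has NULL category.

SQL:
SELECT a.name, b.name AS category
FROM products a
LEFT JOIN categories b ON a.category_id = b.id

Result:
name       | category   
-----------+------------
Printer    | Tools      
Router     | NULL       
Headphones | Apparel    
Stapler    | Tools      
Pen        | Electronics
Mouse      | Apparel    


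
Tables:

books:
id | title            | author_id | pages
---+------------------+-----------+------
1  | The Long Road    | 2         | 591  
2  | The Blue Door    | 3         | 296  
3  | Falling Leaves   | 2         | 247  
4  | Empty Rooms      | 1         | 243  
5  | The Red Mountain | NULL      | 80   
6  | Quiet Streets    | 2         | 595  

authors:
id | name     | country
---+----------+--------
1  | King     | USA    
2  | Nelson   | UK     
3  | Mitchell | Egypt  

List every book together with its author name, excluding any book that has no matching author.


INNER JOIN keeps only books rows whose author_id matches an id in authors. Walk through each book:
  - book 1 (The Long Road): author_id=2 -> matches Nelson
  - book 2 (The Blue Door): author_id=3 -> matches Mitchell
  - book 3 (Falling Leaves): author_id=2 -> matches Nelson
  - book 4 (Empty Rooms): author_id=1 -> matches King
  - book 5 (The Red Mountain): author_id=NULL, no match -> dropped
  - book 6 (Quiet Streets): author_id=2 -> matches Nelson
So 1 of 6 rows is dropped.

SQL:
SELECT a.title, b.name AS author
FROM books a
INNER JOIN authors b ON a.author_id = b.id

Result:
title          | author  
---------------+---------
The Long Road  | Nelson  
The Blue Door  | Mitchell
Falling Leaves | Nelson  
Empty Rooms    | King    
Quiet Streets  | Nelson  


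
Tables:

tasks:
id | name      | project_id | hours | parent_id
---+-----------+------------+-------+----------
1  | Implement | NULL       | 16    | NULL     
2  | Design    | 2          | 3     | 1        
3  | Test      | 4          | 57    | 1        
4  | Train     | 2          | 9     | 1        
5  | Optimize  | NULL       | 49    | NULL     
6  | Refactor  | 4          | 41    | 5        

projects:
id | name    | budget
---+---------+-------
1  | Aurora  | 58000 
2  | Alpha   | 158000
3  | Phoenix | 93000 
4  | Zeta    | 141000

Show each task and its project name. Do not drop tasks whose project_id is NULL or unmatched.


LEFT JOIN keeps every row from tasks (the left table); where project_id has no match in projects, the project columns become NULL. Walk through each task:
  - task 1 (Implement): project_id=NULL, no match -> kept with NULL
  - task 2 (Design): project_id=2 -> matches Alpha
  - task 3 (Test): project_id=4 -> matches Zeta
  - task 4 (Train): project_id=2 -> matches Alpha
  - task 5 (Optimize): project_id=NULL, no match -> kept with NULL
  - task 6 (Refactor): project_id=4 -> matches Zeta
All 6 rows appear; 2 have NULL project.

SQL:
SELECT a.name, b.name AS project
FROM tasks a
LEFT JOIN projects b ON a.project_id = b.id

Result:
name      | project
----------+--------
Implement | NULL   
Design    | Alpha  
Test      | Zeta   
Train     | Alpha  
Optimize  | NULL   
Refactor  | Zeta   


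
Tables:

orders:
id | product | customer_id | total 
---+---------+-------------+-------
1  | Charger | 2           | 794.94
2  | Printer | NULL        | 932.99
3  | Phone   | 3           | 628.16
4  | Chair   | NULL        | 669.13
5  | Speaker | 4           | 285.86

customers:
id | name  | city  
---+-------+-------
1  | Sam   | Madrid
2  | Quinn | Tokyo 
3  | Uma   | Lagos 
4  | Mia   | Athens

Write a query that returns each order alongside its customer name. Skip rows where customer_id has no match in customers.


INNER JOIN keeps only orders rows whose customer_id matches an id in customers. Walk through each order:
  - order 1 (Charger): customer_id=2 -> matches Quinn
  - order 2 (Printer): customer_id=NULL, no match -> dropped
  - order 3 (Phone): customer_id=3 -> matches Uma
  - order 4 (Chair): customer_id=NULL, no match -> dropped
  - order 5 (Speaker): customer_id=4 -> matches Mia
So 2 of 5 rows are dropped.

SQL:
SELECT a.product, b.name AS customer
FROM orders a
INNER JOIN customers b ON a.customer_id = b.id

Result:
product | customer
--------+---------
Charger | Quinn   
Phone   | Uma     
Speaker | Mia     


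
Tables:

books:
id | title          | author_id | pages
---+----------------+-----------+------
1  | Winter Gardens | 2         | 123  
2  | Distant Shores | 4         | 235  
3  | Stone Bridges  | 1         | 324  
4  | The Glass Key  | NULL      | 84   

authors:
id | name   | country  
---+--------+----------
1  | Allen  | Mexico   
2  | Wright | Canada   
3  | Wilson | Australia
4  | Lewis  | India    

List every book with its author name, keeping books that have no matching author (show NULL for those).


LEFT JOIN keeps every row from books (the left table); where author_id has no match in authors, the author columns become NULL. Walk through each book:
  - book 1 (Winter Gardens): author_id=2 -> matches Wright
  - book 2 (Distant Shores): author_id=4 -> matches Lewis
  - book 3 (Stone Bridges): author_id=1 -> matches Allen
  - book 4 (The Glass Key): author_id=NULL, no match -> kept with NULL
All 4 rows appear; 1 has NULL author.

SQL:
SELECT a.title, b.name AS author
FROM books a
LEFT JOIN authors b ON a.author_id = b.id

Result:
title          | author
---------------+-------
Winter Gardens | Wright
Distant Shores | Lewis 
Stone Bridges  | Allen 
The Glass Key  | NULL  


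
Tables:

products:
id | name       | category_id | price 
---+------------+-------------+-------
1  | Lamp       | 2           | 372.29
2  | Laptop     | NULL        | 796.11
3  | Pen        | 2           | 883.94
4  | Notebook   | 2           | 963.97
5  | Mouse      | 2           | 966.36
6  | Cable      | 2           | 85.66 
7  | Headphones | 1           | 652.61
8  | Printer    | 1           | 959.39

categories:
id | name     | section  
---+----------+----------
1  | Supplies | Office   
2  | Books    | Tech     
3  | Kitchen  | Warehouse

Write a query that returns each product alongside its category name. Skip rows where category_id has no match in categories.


INNER JOIN keeps only products rows whose category_id matches an id in categories. Walk through each product:
  - product 1 (Lamp): category_id=2 -> matches Books
  - product 2 (Laptop): category_id=NULL, no match -> dropped
  - product 3 (Pen): category_id=2 -> matches Books
  - product 4 (Notebook): category_id=2 -> matches Books
  - product 5 (Mouse): category_id=2 -> matches Books
  - product 6 (Cable): category_id=2 -> matches Books
  - product 7 (Headphones): category_id=1 -> matches Supplies
  - product 8 (Printer): category_id=1 -> matches Supplies
So 1 of 8 rows is dropped.

SQL:
SELECT a.name, b.name AS category
FROM products a
INNER JOIN categories b ON a.category_id = b.id

Result:
name       | category
-----------+---------
Lamp       | Books   
Pen        | Books   
Notebook   | Books   
Mouse      | Books   
Cable      | Books   
Headphones | Supplies
Printer    | Supplies


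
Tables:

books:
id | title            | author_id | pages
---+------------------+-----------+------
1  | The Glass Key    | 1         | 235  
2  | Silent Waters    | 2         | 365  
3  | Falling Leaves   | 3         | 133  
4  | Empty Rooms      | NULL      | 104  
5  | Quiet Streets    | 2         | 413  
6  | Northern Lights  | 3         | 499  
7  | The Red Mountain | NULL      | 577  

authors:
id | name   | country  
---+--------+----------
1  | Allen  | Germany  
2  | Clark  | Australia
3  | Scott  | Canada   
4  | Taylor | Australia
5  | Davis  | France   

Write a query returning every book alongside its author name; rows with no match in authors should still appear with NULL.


LEFT JOIN keeps every row from books (the left table); where author_id has no match in authors, the author columns become NULL. Walk through each book:
  - book 1 (The Glass Key): author_id=1 -> matches Allen
  - book 2 (Silent Waters): author_id=2 -> matches Clark
  - book 3 (Falling Leaves): author_id=3 -> matches Scott
  - book 4 (Empty Rooms): author_id=NULL, no match -> kept with NULL
  - book 5 (Quiet Streets): author_id=2 -> matches Clark
  - book 6 (Northern Lights): author_id=3 -> matches Scott
  - book 7 (The Red Mountain): author_id=NULL, no match -> kept with NULL
All 7 rows appear; 2 have NULL author.

SQL:
SELECT a.title, b.name AS author
FROM books a
LEFT JOIN authors b ON a.author_id = b.id

Result:
title            | author
-----------------+-------
The Glass Key    | Allen 
Silent Waters    | Clark 
Falling Leaves   | Scott 
Empty Rooms      | NULL  
Quiet Streets    | Clark 
Northern Lights  | Scott 
The Red Mountain | NULL  


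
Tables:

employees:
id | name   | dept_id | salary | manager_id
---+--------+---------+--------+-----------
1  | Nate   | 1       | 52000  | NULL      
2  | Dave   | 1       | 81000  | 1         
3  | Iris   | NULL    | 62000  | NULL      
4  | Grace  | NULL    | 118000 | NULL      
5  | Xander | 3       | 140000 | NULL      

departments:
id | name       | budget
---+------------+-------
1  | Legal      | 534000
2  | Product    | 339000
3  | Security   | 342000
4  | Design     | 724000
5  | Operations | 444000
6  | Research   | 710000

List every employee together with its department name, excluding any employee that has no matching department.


INNER JOIN keeps only employees rows whose dept_id matches an id in departments. Walk through each employee:
  - employee 1 (Nate): dept_id=1 -> matches Legal
  - employee 2 (Dave): dept_id=1 -> matches Legal
  - employee 3 (Iris): dept_id=NULL, no match -> dropped
  - employee 4 (Grace): dept_id=NULL, no match -> dropped
  - employee 5 (Xander): dept_id=3 -> matches Security
So 2 of 5 rows are dropped.

SQL:
SELECT a.name, b.name AS department
FROM employees a
INNER JOIN departments b ON a.dept_id = b.id

Result:
name   | department
-------+-----------
Nate   | Legal     
Dave   | Legal     
Xander | Security  


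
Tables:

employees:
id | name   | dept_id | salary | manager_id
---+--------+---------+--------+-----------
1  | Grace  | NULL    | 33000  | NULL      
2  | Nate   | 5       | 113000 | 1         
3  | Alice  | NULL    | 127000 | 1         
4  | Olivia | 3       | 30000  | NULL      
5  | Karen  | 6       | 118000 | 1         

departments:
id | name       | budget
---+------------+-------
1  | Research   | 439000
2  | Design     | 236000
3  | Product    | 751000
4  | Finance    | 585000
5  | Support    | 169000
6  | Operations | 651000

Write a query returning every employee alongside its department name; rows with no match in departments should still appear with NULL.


LEFT JOIN keeps every row from employees (the left table); where dept_id has no match in departments, the department columns become NULL. Walk through each employee:
  - employee 1 (Grace): dept_id=NULL, no match -> kept with NULL
  - employee 2 (Nate): dept_id=5 -> matches Support
  - employee 3 (Alice): dept_id=NULL, no match -> kept with NULL
  - employee 4 (Olivia): dept_id=3 -> matches Product
  - employee 5 (Karen): dept_id=6 -> matches Operations
All 5 rows appear; 2 have NULL department.

SQL:
SELECT a.name, b.name AS department
FROM employees a
LEFT JOIN departments b ON a.dept_id = b.id

Result:
name   | department
-------+-----------
Grace  | NULL      
Nate   | Support   
Alice  | NULL      
Olivia | Product   
Karen  | Operations


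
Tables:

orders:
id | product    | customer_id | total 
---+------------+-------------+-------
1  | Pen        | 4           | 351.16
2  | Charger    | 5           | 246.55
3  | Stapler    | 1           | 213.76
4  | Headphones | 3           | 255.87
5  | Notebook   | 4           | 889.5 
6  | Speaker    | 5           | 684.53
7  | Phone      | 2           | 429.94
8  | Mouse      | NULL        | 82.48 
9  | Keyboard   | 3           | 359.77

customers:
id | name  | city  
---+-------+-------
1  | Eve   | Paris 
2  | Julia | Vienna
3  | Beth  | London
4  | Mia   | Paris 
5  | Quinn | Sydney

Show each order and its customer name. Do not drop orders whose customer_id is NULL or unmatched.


LEFT JOIN keeps every row from orders (the left table); where customer_id has no match in customers, the customer columns become NULL. Walk through each order:
  - order 1 (Pen): customer_id=4 -> matches Mia
  - order 2 (Charger): customer_id=5 -> matches Quinn
  - order 3 (Stapler): customer_id=1 -> matches Eve
  - order 4 (Headphones): customer_id=3 -> matches Beth
  - order 5 (Notebook): customer_id=4 -> matches Mia
  - order 6 (Speaker): customer_id=5 -> matches Quinn
  - order 7 (Phone): customer_id=2 -> matches Julia
  - order 8 (Mouse): customer_id=NULL, no match -> kept with NULL
  - order 9 (Keyboard): customer_id=3 -> matches Beth
All 9 rows appear; 1 has NULL customer.

SQL:
SELECT a.product, b.name AS customer
FROM orders a
LEFT JOIN customers b ON a.customer_id = b.id

Result:
product    | customer
-----------+---------
Pen        | Mia     
Charger    | Quinn   
Stapler    | Eve     
Headphones | Beth    
Notebook   | Mia     
Speaker    | Quinn   
Phone      | Julia   
Mouse      | NULL    
Keyboard   | Beth    


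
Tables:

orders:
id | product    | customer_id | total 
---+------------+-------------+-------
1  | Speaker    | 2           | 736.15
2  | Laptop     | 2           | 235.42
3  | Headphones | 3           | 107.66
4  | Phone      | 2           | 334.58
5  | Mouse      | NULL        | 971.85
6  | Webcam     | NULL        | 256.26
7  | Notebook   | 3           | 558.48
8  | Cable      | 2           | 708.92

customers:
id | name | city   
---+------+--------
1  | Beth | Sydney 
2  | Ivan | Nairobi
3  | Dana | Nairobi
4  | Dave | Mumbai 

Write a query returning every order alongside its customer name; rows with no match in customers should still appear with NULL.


LEFT JOIN keeps every row from orders (the left table); where customer_id has no match in customers, the customer columns become NULL. Walk through each order:
  - order 1 (Speaker): customer_id=2 -> matches Ivan
  - order 2 (Laptop): customer_id=2 -> matches Ivan
  - order 3 (Headphones): customer_id=3 -> matches Dana
  - order 4 (Phone): customer_id=2 -> matches Ivan
  - order 5 (Mouse): customer_id=NULL, no match -> kept with NULL
  - order 6 (Webcam): customer_id=NULL, no match -> kept with NULL
  - order 7 (Notebook): customer_id=3 -> matches Dana
  - order 8 (Cable): customer_id=2 -> matches Ivan
All 8 rows appear; 2 have NULL customer.

SQL:
SELECT a.product, b.name AS customer
FROM orders a
LEFT JOIN customers b ON a.customer_id = b.id

Result:
product    | customer
-----------+---------
Speaker    | Ivan    
Laptop     | Ivan    
Headphones | Dana    
Phone      | Ivan    
Mouse      | NULL    
Webcam     | NULL    
Notebook   | Dana    
Cable      | Ivan    


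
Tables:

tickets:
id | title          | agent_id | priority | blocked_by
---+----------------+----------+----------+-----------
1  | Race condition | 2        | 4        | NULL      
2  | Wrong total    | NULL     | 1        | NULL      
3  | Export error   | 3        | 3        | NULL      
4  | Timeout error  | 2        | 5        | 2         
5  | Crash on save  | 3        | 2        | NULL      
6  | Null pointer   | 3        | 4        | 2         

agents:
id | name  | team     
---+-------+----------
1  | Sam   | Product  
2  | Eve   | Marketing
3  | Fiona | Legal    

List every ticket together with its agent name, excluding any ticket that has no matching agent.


INNER JOIN keeps only tickets rows whose agent_id matches an id in agents. Walk through each ticket:
  - ticket 1 (Race condition): agent_id=2 -> matches Eve
  - ticket 2 (Wrong total): agent_id=NULL, no match -> dropped
  - ticket 3 (Export error): agent_id=3 -> matches Fiona
  - ticket 4 (Timeout error): agent_id=2 -> matches Eve
  - ticket 5 (Crash on save): agent_id=3 -> matches Fiona
  - ticket 6 (Null pointer): agent_id=3 -> matches Fiona
So 1 of 6 rows is dropped.

SQL:
SELECT a.title, b.name AS agent
FROM tickets a
INNER JOIN agents b ON a.agent_id = b.id

Result:
title          | agent
---------------+------
Race condition | Eve  
Export error   | Fiona
Timeout error  | Eve  
Crash on save  | Fiona
Null pointer   | Fiona


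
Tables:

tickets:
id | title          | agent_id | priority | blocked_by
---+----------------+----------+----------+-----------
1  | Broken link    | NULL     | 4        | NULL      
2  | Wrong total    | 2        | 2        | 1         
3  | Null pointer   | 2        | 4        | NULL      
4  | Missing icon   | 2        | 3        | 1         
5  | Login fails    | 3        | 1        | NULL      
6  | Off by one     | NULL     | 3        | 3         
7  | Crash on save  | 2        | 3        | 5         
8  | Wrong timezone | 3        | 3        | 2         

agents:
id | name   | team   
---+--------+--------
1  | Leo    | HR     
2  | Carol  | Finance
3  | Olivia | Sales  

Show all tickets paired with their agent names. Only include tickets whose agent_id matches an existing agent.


INNER JOIN keeps only tickets rows whose agent_id matches an id in agents. Walk through each ticket:
  - ticket 1 (Broken link): agent_id=NULL, no match -> dropped
  - ticket 2 (Wrong total): agent_id=2 -> matches Carol
  - ticket 3 (Null pointer): agent_id=2 -> matches Carol
  - ticket 4 (Missing icon): agent_id=2 -> matches Carol
  - ticket 5 (Login fails): agent_id=3 -> matches Olivia
  - ticket 6 (Off by one): agent_id=NULL, no match -> dropped
  - ticket 7 (Crash on save): agent_id=2 -> matches Carol
  - ticket 8 (Wrong timezone): agent_id=3 -> matches Olivia
So 2 of 8 rows are dropped.

SQL:
SELECT a.title, b.name AS agent
FROM tickets a
INNER JOIN agents b ON a.agent_id = b.id

Result:
title          | agent 
---------------+-------
Wrong total    | Carol 
Null pointer   | Carol 
Missing icon   | Carol 
Login fails    | Olivia
Crash on save  | Carol 
Wrong timezone | Olivia


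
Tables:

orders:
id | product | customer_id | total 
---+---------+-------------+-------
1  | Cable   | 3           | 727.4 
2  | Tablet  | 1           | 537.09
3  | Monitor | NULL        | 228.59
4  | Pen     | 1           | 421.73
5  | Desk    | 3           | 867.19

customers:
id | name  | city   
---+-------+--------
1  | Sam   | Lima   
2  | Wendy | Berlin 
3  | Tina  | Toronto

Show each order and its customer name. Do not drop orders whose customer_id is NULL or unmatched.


LEFT JOIN keeps every row from orders (the left table); where customer_id has no match in customers, the customer columns become NULL. Walk through each order:
  - order 1 (Cable): customer_id=3 -> matches Tina
  - order 2 (Tablet): customer_id=1 -> matches Sam
  - order 3 (Monitor): customer_id=NULL, no match -> kept with NULL
  - order 4 (Pen): customer_id=1 -> matches Sam
  - order 5 (Desk): customer_id=3 -> matches Tina
All 5 rows appear; 1 has NULL customer.

SQL:
SELECT a.product, b.name AS customer
FROM orders a
LEFT JOIN customers b ON a.customer_id = b.id

Result:
product | customer
--------+---------
Cable   | Tina    
Tablet  | Sam     
Monitor | NULL    
Pen     | Sam     
Desk    | Tina    


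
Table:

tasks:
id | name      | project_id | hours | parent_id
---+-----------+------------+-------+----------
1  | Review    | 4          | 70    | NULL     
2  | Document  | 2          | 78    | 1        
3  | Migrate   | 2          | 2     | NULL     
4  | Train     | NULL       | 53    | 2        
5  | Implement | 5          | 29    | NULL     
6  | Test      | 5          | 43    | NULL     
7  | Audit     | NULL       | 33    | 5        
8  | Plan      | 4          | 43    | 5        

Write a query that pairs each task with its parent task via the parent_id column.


This is a self-join: tasks is joined to a second copy of itself, matching each row's parent_id to another row's id. Use LEFT JOIN so rows with parent_id=NULL are kept.
  - task 1 (Review): parent_id=NULL -> NULL
  - task 2 (Document): parent_id=1 -> Review
  - task 3 (Migrate): parent_id=NULL -> NULL
  - task 4 (Train): parent_id=2 -> Document
  - task 5 (Implement): parent_id=NULL -> NULL
  - task 6 (Test): parent_id=NULL -> NULL
  - task 7 (Audit): parent_id=5 -> Implement
  - task 8 (Plan): parent_id=5 -> Implement

SQL:
SELECT a.name AS item, b.name AS parent
FROM tasks a
LEFT JOIN tasks b ON a.parent_id = b.id

Result:
item      | parent   
----------+----------
Review    | NULL     
Document  | Review   
Migrate   | NULL     
Train     | Document 
Implement | NULL     
Test      | NULL     
Audit     | Implement
Plan      | Implement


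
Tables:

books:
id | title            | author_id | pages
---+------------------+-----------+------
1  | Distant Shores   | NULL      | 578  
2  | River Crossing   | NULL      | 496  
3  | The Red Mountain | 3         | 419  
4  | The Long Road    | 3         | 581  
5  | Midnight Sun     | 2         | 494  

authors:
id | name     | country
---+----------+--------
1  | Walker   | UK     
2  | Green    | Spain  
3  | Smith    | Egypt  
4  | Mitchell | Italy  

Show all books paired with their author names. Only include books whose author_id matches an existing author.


INNER JOIN keeps only books rows whose author_id matches an id in authors. Walk through each book:
  - book 1 (Distant Shores): author_id=NULL, no match -> dropped
  - book 2 (River Crossing): author_id=NULL, no match -> dropped
  - book 3 (The Red Mountain): author_id=3 -> matches Smith
  - book 4 (The Long Road): author_id=3 -> matches Smith
  - book 5 (Midnight Sun): author_id=2 -> matches Green
So 2 of 5 rows are dropped.

SQL:
SELECT a.title, b.name AS author
FROM books a
INNER JOIN authors b ON a.author_id = b.id

Result:
title            | author
-----------------+-------
The Red Mountain | Smith 
The Long Road    | Smith 
Midnight Sun     | Green 


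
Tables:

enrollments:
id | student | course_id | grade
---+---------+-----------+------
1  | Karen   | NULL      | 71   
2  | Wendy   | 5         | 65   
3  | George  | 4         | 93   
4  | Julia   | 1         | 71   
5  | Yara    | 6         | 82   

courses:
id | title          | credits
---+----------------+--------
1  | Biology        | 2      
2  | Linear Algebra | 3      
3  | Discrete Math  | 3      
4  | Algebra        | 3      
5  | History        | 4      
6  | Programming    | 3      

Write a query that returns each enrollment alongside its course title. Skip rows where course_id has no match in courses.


INNER JOIN keeps only enrollments rows whose course_id matches an id in courses. Walk through each enrollment:
  - enrollment 1 (Karen): course_id=NULL, no match -> dropped
  - enrollment 2 (Wendy): course_id=5 -> matches History
  - enrollment 3 (George): course_id=4 -> matches Algebra
  - enrollment 4 (Julia): course_id=1 -> matches Biology
  - enrollment 5 (Yara): course_id=6 -> matches Programming
So 1 of 5 rows is dropped.

SQL:
SELECT a.student, b.title AS course
FROM enrollments a
INNER JOIN courses b ON a.course_id = b.id

Result:
student | course     
--------+------------
Wendy   | History    
George  | Algebra    
Julia   | Biology    
Yara    | Programming


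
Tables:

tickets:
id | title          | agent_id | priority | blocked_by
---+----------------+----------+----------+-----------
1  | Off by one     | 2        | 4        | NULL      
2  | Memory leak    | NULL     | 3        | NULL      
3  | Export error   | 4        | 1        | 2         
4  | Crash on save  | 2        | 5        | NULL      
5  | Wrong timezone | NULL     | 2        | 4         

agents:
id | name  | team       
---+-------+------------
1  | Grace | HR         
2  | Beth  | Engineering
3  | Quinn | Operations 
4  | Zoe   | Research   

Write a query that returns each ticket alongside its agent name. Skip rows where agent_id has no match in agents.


INNER JOIN keeps only tickets rows whose agent_id matches an id in agents. Walk through each ticket:
  - ticket 1 (Off by one): agent_id=2 -> matches Beth
  - ticket 2 (Memory leak): agent_id=NULL, no match -> dropped
  - ticket 3 (Export error): agent_id=4 -> matches Zoe
  - ticket 4 (Crash on save): agent_id=2 -> matches Beth
  - ticket 5 (Wrong timezone): agent_id=NULL, no match -> dropped
So 2 of 5 rows are dropped.

SQL:
SELECT a.title, b.name AS agent
FROM tickets a
INNER JOIN agents b ON a.agent_id = b.id

Result:
title         | agent
--------------+------
Off by one    | Beth 
Export error  | Zoe  
Crash on save | Beth 


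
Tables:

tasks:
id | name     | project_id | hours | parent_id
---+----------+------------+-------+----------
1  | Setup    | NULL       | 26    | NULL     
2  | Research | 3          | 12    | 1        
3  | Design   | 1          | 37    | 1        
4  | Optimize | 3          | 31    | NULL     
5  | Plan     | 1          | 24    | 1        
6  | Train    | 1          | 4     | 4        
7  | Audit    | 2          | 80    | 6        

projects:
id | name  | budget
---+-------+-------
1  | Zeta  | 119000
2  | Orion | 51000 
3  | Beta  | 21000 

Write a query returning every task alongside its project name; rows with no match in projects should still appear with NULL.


LEFT JOIN keeps every row from tasks (the left table); where project_id has no match in projects, the project columns become NULL. Walk through each task:
  - task 1 (Setup): project_id=NULL, no match -> kept with NULL
  - task 2 (Research): project_id=3 -> matches Beta
  - task 3 (Design): project_id=1 -> matches Zeta
  - task 4 (Optimize): project_id=3 -> matches Beta
  - task 5 (Plan): project_id=1 -> matches Zeta
  - task 6 (Train): project_id=1 -> matches Zeta
  - task 7 (Audit): project_id=2 -> matches Orion
All 7 rows appear; 1 has NULL project.

SQL:
SELECT a.name, b.name AS project
FROM tasks a
LEFT JOIN projects b ON a.project_id = b.id

Result:
name     | project
---------+--------
Setup    | NULL   
Research | Beta   
Design   | Zeta   
Optimize | Beta   
Plan     | Zeta   
Train    | Zeta   
Audit    | Orion  


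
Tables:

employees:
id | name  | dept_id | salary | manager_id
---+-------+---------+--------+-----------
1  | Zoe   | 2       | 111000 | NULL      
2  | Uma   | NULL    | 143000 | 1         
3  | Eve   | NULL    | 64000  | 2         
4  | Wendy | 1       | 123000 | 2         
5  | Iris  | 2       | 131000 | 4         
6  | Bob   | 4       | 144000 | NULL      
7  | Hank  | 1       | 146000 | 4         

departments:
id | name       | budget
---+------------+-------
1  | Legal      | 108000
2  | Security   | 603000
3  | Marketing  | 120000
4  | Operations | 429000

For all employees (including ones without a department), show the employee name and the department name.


LEFT JOIN keeps every row from employees (the left table); where dept_id has no match in departments, the department columns become NULL. Walk through each employee:
  - employee 1 (Zoe): dept_id=2 -> matches Security
  - employee 2 (Uma): dept_id=NULL, no match -> kept with NULL
  - employee 3 (Eve): dept_id=NULL, no match -> kept with NULL
  - employee 4 (Wendy): dept_id=1 -> matches Legal
  - employee 5 (Iris): dept_id=2 -> matches Security
  - employee 6 (Bob): dept_id=4 -> matches Operations
  - employee 7 (Hank): dept_id=1 -> matches Legal
All 7 rows appear; 2 have NULL department.

SQL:
SELECT a.name, b.name AS department
FROM employees a
LEFT JOIN departments b ON a.dept_id = b.id

Result:
name  | department
------+-----------
Zoe   | Security  
Uma   | NULL      
Eve   | NULL      
Wendy | Legal     
Iris  | Security  
Bob   | Operations
Hank  | Legal     


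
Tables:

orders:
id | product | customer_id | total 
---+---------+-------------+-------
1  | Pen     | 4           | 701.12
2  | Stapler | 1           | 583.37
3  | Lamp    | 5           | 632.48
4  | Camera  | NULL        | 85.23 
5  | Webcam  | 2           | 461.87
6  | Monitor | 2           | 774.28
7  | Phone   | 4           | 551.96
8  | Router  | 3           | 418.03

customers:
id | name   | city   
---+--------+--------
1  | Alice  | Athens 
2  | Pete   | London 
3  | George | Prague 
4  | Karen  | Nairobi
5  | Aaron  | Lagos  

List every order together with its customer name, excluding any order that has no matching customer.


INNER JOIN keeps only orders rows whose customer_id matches an id in customers. Walk through each order:
  - order 1 (Pen): customer_id=4 -> matches Karen
  - order 2 (Stapler): customer_id=1 -> matches Alice
  - order 3 (Lamp): customer_id=5 -> matches Aaron
  - order 4 (Camera): customer_id=NULL, no match -> dropped
  - order 5 (Webcam): customer_id=2 -> matches Pete
  - order 6 (Monitor): customer_id=2 -> matches Pete
  - order 7 (Phone): customer_id=4 -> matches Karen
  - order 8 (Router): customer_id=3 -> matches George
So 1 of 8 rows is dropped.

SQL:
SELECT a.product, b.name AS customer
FROM orders a
INNER JOIN customers b ON a.customer_id = b.id

Result:
product | customer
--------+---------
Pen     | Karen   
Stapler | Alice   
Lamp    | Aaron   
Webcam  | Pete    
Monitor | Pete    
Phone   | Karen   
Router  | George  


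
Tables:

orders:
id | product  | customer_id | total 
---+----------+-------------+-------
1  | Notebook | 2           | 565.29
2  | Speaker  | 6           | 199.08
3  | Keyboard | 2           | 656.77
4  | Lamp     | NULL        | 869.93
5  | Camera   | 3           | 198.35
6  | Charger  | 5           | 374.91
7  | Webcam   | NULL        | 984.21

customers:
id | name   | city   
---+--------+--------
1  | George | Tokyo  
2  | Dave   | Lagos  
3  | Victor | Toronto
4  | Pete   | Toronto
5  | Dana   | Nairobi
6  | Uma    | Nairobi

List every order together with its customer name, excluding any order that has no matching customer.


INNER JOIN keeps only orders rows whose customer_id matches an id in customers. Walk through each order:
  - order 1 (Notebook): customer_id=2 -> matches Dave
  - order 2 (Speaker): customer_id=6 -> matches Uma
  - order 3 (Keyboard): customer_id=2 -> matches Dave
  - order 4 (Lamp): customer_id=NULL, no match -> dropped
  - order 5 (Camera): customer_id=3 -> matches Victor
  - order 6 (Charger): customer_id=5 -> matches Dana
  - order 7 (Webcam): customer_id=NULL, no match -> dropped
So 2 of 7 rows are dropped.

SQL:
SELECT a.product, b.name AS customer
FROM orders a
INNER JOIN customers b ON a.customer_id = b.id

Result:
product  | customer
---------+---------
Notebook | Dave    
Speaker  | Uma     
Keyboard | Dave    
Camera   | Victor  
Charger  | Dana    


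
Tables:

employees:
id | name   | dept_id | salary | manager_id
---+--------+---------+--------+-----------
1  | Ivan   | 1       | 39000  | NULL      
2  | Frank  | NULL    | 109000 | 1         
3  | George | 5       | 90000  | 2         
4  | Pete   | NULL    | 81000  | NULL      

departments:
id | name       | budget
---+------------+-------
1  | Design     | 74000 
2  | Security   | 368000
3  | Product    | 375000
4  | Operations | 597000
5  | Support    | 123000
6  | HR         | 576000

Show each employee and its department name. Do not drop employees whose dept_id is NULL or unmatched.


LEFT JOIN keeps every row from employees (the left table); where dept_id has no match in departments, the department columns become NULL. Walk through each employee:
  - employee 1 (Ivan): dept_id=1 -> matches Design
  - employee 2 (Frank): dept_id=NULL, no match -> kept with NULL
  - employee 3 (George): dept_id=5 -> matches Support
  - employee 4 (Pete): dept_id=NULL, no match -> kept with NULL
All 4 rows appear; 2 have NULL department.

SQL:
SELECT a.name, b.name AS department
FROM employees a
LEFT JOIN departments b ON a.dept_id = b.id

Result:
name   | department
-------+-----------
Ivan   | Design    
Frank  | NULL      
George | Support   
Pete   | NULL      


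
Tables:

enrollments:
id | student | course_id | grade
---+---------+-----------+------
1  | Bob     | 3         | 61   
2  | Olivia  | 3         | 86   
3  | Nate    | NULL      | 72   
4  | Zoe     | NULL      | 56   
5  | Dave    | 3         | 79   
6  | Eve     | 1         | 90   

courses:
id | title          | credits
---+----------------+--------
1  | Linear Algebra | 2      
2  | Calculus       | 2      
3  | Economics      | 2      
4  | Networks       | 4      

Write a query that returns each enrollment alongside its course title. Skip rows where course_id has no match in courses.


INNER JOIN keeps only enrollments rows whose course_id matches an id in courses. Walk through each enrollment:
  - enrollment 1 (Bob): course_id=3 -> matches Economics
  - enrollment 2 (Olivia): course_id=3 -> matches Economics
  - enrollment 3 (Nate): course_id=NULL, no match -> dropped
  - enrollment 4 (Zoe): course_id=NULL, no match -> dropped
  - enrollment 5 (Dave): course_id=3 -> matches Economics
  - enrollment 6 (Eve): course_id=1 -> matches Linear Algebra
So 2 of 6 rows are dropped.

SQL:
SELECT a.student, b.title AS course
FROM enrollments a
INNER JOIN courses b ON a.course_id = b.id

Result:
student | course        
--------+---------------
Bob     | Economics     
Olivia  | Economics     
Dave    | Economics     
Eve     | Linear Algebra
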